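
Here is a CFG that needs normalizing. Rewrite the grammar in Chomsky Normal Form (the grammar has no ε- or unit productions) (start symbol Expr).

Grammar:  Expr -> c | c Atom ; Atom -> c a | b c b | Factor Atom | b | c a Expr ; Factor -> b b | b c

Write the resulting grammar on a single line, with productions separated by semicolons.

Introduce a nonterminal for each terminal appearing in a rule of length ≥ 2: X1 → c, X2 → a, X3 → b.
Binarize each right-hand side of length ≥ 3 by chaining fresh nonterminals (Y1, Y2, …): affected rules were Atom → X3 X1 X3; Atom → X1 X2 Expr.

Expr -> c | X1 Atom; Atom -> X1 X2 | X3 Y1 | Factor Atom | b | X1 Y2; Factor -> X3 X3 | X3 X1; X1 -> c; X2 -> a; X3 -> b; Y1 -> X1 X3; Y2 -> X2 Expr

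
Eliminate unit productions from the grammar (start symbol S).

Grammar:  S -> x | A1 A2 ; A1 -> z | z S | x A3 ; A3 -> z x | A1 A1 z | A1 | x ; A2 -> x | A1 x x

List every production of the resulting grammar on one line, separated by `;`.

S -> x | A1 A2; A1 -> z | z S | x A3; A3 -> z | z S | x A3 | z x | A1 A1 z | x; A2 -> x | A1 x x

Unit pairs: A3 ⇒* {A1}.
For each unit pair (A, B), copy every non-unit production of B to A, then drop all unit productions.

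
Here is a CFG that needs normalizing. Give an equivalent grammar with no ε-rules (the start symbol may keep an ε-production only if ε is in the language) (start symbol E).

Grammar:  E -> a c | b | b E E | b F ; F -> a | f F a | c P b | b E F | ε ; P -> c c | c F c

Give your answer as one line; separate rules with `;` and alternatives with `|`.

E -> a c | b | b E E | b F; F -> a | f F a | f a | c P b | b E F | b E; P -> c c | c F c

Nullable set = {F}.
ε ∉ L(G), so no ε-production is kept.
For each production, add variants omitting each subset of nullable occurrences: F → f F a gives f F a | f a. F → b E F gives b E F | b E.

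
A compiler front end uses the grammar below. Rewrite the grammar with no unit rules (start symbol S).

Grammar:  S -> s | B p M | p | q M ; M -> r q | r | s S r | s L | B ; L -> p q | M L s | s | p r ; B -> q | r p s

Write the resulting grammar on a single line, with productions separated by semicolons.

S -> s | B p M | p | q M; M -> q | r p s | r q | r | s S r | s L; L -> p q | M L s | s | p r; B -> q | r p s

Unit pairs: M ⇒* {B}.
For every A with A ⇒* B via unit rules, add B's non-unit alternatives to A; then delete every rule of the form X → Y.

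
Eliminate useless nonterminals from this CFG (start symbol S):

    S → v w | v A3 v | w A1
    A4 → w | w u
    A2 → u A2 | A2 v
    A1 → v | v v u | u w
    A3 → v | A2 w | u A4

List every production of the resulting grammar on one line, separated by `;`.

S → v w | v A3 v | w A1; A4 → w | w u; A1 → v | v v u | u w; A3 → v | u A4

Generating nonterminals: {A1, A3, A4, S}.
Reachable from S after that: {A1, A3, A4, S}.
Removed useless symbols: {A2} and every production mentioning them.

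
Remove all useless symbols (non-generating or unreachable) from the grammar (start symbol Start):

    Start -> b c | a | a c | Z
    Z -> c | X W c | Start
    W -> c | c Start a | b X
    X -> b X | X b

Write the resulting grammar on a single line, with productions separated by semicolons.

Start -> b c | a | a c | Z; Z -> c | Start

Generating nonterminals: {Start, W, Z}.
Reachable from Start after that: {Start, Z}.
Removed useless symbols: {W, X} and every production mentioning them.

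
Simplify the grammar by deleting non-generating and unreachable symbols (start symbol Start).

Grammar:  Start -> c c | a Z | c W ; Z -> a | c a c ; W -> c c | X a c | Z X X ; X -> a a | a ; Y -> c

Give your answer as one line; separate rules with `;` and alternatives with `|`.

Start -> c c | a Z | c W; Z -> a | c a c; W -> c c | X a c | Z X X; X -> a a | a

Generating nonterminals: {Start, W, X, Y, Z}.
Reachable from Start after that: {Start, W, X, Z}.
Removed useless symbols: {Y} and every production mentioning them.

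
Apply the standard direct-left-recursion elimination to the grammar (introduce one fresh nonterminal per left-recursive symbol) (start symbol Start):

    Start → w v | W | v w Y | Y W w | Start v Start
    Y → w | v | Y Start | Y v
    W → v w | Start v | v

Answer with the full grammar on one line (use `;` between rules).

Start → w v Start1 | W Start1 | v w Y Start1 | Y W w Start1; Y → w Y1 | v Y1; W → v w | Start v | v; Start1 → v Start Start1 | eps; Y1 → Start Y1 | v Y1 | eps

Left recursion appears on Start, Y.
For Start: α = {v Start}, β = {w v, W, v w Y, Y W w}. Rewrite as Start → β Start1 and Start1 → α Start1 | ε.
For Y: α = {Start, v}, β = {w, v}. Rewrite as Y → β Y1 and Y1 → α Y1 | ε.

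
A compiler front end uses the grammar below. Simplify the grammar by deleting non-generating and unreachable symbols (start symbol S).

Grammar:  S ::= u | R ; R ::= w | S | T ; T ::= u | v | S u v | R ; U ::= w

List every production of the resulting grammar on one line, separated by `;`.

S ::= u | R; R ::= w | S | T; T ::= u | v | S u v | R

Generating nonterminals: {R, S, T, U}.
Reachable from S after that: {R, S, T}.
Removed useless symbols: {U} and every production mentioning them.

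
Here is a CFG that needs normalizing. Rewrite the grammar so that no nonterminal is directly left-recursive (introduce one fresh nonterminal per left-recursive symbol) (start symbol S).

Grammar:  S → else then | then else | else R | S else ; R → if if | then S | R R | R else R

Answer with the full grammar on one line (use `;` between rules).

S → else then S' | then else S' | else R S'; R → if if R' | then S R'; S' → else S' | epsilon; R' → R R' | else R R' | epsilon

Left recursion appears on S, R.
For S: α = {else}, β = {else then, then else, else R}. Rewrite as S → β S' and S' → α S' | ε.
For R: α = {R, else R}, β = {if if, then S}. Rewrite as R → β R' and R' → α R' | ε.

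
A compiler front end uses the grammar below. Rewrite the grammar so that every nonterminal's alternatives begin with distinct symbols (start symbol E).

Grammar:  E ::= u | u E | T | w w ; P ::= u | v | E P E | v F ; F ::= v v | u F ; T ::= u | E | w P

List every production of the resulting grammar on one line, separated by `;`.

E ::= T | w w | u E'; P ::= u | E P E | v P'; F ::= v v | u F; T ::= u | E | w P; E' ::= ε | E; P' ::= ε | F

E has alternatives sharing prefix 'u': factor to E → u E' with E' → ε | E.
P has alternatives sharing prefix 'v': factor to P → v P' with P' → ε | F.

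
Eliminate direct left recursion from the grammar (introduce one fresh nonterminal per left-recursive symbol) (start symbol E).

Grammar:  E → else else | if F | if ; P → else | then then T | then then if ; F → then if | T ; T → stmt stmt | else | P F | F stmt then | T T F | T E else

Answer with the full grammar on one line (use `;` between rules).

Directly left-recursive nonterminal: T.
For T: α = {T F, E else}, β = {stmt stmt, else, P F, F stmt then}. Rewrite as T → β T' and T' → α T' | ε.

E → else else | if F | if; P → else | then then T | then then if; F → then if | T; T → stmt stmt T' | else T' | P F T' | F stmt then T'; T' → T F T' | E else T' | epsilon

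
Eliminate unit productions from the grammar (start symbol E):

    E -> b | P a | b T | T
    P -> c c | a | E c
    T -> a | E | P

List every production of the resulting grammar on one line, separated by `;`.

Unit pairs: E ⇒* {P, T}; T ⇒* {E, P}.
Replace each nonterminal's rules with the union of the non-unit rules of every nonterminal it unit-derives.

E -> b | P a | b T | c c | a | E c; P -> c c | a | E c; T -> b | P a | b T | c c | a | E c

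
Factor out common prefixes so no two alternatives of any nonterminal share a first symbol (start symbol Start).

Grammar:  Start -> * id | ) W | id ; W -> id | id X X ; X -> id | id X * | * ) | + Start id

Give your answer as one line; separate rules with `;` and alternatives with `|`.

Start -> * id | ) W | id; W -> id W1; X -> * ) | + Start id | id X1; W1 -> ε | X X; X1 -> ε | X *

W has alternatives sharing prefix 'id': factor to W → id W1 with W1 → ε | X X.
X has alternatives sharing prefix 'id': factor to X → id X1 with X1 → ε | X *.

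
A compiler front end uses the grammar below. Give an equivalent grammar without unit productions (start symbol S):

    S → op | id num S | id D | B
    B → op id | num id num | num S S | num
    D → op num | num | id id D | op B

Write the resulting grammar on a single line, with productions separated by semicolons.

S → op id | num id num | num S S | num | op | id num S | id D; B → op id | num id num | num S S | num; D → op num | num | id id D | op B

Unit pairs: S ⇒* {B}.
Replace each nonterminal's rules with the union of the non-unit rules of every nonterminal it unit-derives.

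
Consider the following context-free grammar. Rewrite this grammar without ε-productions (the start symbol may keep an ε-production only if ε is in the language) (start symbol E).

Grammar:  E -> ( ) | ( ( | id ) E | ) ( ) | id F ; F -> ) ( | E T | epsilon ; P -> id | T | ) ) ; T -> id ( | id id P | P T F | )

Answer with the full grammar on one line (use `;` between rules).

E -> ( ) | ( ( | id ) E | ) ( ) | id F | id; F -> ) ( | E T; P -> id | T | ) ); T -> id ( | id id P | P T F | P T | )

Nullable nonterminals: {F}.
ε ∉ L(G), so no ε-production is kept.
Expand every rule over subsets of its nullable positions: E → id F gives id F | id. T → P T F gives P T F | P T.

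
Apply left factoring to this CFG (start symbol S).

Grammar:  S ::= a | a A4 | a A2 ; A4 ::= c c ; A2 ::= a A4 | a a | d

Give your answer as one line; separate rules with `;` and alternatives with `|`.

S ::= a S'; A4 ::= c c; A2 ::= d | a A2'; S' ::= ε | A4 | A2; A2' ::= A4 | a

S has alternatives sharing prefix 'a': factor to S → a S' with S' → ε | A4 | A2.
A2 has alternatives sharing prefix 'a': factor to A2 → a A2' with A2' → A4 | a.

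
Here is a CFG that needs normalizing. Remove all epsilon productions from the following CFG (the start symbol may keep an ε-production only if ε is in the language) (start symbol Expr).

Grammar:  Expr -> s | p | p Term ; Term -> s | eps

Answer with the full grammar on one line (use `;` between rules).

Nullable nonterminals: {Term}.
ε ∉ L(G), so no ε-production is kept.

Expr -> s | p | p Term; Term -> s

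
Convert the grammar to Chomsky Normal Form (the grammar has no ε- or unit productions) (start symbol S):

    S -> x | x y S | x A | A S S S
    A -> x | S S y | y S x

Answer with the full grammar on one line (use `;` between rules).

Introduce a nonterminal for each terminal appearing in a rule of length ≥ 2: X1 → x, X2 → y.
Binarize each right-hand side of length ≥ 3 by chaining fresh nonterminals (Y1, Y2, …): affected rules were S → X1 X2 S; S → A S S S; A → S S X2; A → X2 S X1.

S -> x | X1 Y1 | X1 A | A Y2; A -> x | S Y4 | X2 Y5; X1 -> x; X2 -> y; Y1 -> X2 S; Y2 -> S Y3; Y3 -> S S; Y4 -> S X2; Y5 -> S X1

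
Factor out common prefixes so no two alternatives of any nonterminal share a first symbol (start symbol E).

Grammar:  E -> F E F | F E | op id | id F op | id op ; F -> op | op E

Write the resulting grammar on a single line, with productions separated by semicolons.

E -> op id | F E E' | id E''; F -> op F'; E' -> F | epsilon; E'' -> F op | op; F' -> epsilon | E

E has alternatives sharing prefix 'F E': factor to E → F E E' with E' → F | ε.
E has alternatives sharing prefix 'id': factor to E → id E'' with E'' → F op | op.
F has alternatives sharing prefix 'op': factor to F → op F' with F' → ε | E.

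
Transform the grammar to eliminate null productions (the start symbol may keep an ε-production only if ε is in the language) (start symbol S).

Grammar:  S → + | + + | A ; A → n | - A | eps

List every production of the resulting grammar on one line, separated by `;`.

The nullable symbols are {A, S}.
ε ∈ L(G) since S is nullable, so keep S → ε.
Add the nullable-subset variants: A → - A gives - A | -.

S → + | + + | A | ε; A → n | - A | -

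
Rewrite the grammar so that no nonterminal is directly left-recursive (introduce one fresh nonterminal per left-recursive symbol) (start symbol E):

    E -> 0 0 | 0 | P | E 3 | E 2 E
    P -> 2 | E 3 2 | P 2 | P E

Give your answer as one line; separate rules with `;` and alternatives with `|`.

E -> 0 0 E' | 0 E' | P E'; P -> 2 P' | E 3 2 P'; E' -> 3 E' | 2 E E' | ε; P' -> 2 P' | E P' | ε

Directly left-recursive nonterminals: E, P.
For E: α = {3, 2 E}, β = {0 0, 0, P}. Rewrite as E → β E' and E' → α E' | ε.
For P: α = {2, E}, β = {2, E 3 2}. Rewrite as P → β P' and P' → α P' | ε.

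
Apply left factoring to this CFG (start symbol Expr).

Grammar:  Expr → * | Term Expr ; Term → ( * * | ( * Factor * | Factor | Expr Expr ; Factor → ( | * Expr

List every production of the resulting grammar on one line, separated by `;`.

Expr → * | Term Expr; Term → Factor | Expr Expr | ( * Term1; Factor → ( | * Expr; Term1 → * | Factor *

Term has alternatives sharing prefix '( *': factor to Term → ( * Term1 with Term1 → * | Factor *.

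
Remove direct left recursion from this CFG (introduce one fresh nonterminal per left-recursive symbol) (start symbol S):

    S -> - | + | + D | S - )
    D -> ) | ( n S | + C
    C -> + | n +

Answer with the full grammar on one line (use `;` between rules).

S -> - S' | + S' | + D S'; D -> ) | ( n S | + C; C -> + | n +; S' -> - ) S' | eps

S is directly left-recursive.
For S: α = {- )}, β = {-, +, + D}. Rewrite as S → β S' and S' → α S' | ε.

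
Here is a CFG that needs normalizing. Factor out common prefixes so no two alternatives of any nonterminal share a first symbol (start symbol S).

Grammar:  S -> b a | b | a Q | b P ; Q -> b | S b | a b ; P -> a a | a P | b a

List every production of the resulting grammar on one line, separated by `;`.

S has alternatives sharing prefix 'b': factor to S → b S' with S' → a | ε | P.
P has alternatives sharing prefix 'a': factor to P → a P' with P' → a | P.

S -> a Q | b S'; Q -> b | S b | a b; P -> b a | a P'; S' -> a | ε | P; P' -> a | P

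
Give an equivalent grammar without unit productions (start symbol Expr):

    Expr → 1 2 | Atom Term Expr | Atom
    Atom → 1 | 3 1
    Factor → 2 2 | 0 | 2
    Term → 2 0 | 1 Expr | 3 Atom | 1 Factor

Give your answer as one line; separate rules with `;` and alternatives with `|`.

Expr → 1 | 3 1 | 1 2 | Atom Term Expr; Atom → 1 | 3 1; Factor → 2 2 | 0 | 2; Term → 2 0 | 1 Expr | 3 Atom | 1 Factor

Unit pairs: Expr ⇒* {Atom}.
Replace each nonterminal's rules with the union of the non-unit rules of every nonterminal it unit-derives.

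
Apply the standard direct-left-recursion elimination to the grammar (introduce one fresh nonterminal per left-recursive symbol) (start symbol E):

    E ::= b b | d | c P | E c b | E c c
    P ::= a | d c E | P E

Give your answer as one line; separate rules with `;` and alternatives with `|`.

E, P are directly left-recursive.
For E: α = {c b, c c}, β = {b b, d, c P}. Rewrite as E → β E' and E' → α E' | ε.
For P: α = {E}, β = {a, d c E}. Rewrite as P → β P' and P' → α P' | ε.

E ::= b b E' | d E' | c P E'; P ::= a P' | d c E P'; E' ::= c b E' | c c E' | ε; P' ::= E P' | ε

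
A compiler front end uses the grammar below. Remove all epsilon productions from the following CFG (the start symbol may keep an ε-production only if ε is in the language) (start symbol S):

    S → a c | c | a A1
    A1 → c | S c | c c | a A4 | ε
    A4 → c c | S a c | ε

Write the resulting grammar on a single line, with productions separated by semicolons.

Nullable nonterminals: {A1, A4}.
ε ∉ L(G), so no ε-production is kept.
Add the nullable-subset variants: S → a A1 gives a A1 | a. A1 → a A4 gives a A4 | a.

S → a c | c | a A1 | a; A1 → c | S c | c c | a A4 | a; A4 → c c | S a c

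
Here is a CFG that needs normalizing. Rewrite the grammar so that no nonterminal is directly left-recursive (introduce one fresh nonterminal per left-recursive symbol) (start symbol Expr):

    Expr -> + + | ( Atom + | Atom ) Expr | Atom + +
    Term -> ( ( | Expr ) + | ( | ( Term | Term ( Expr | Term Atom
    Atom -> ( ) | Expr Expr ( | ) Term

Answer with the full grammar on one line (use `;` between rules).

Directly left-recursive nonterminal: Term.
For Term: α = {( Expr, Atom}, β = {( (, Expr ) +, (, ( Term}. Rewrite as Term → β Term1 and Term1 → α Term1 | ε.

Expr -> + + | ( Atom + | Atom ) Expr | Atom + +; Term -> ( ( Term1 | Expr ) + Term1 | ( Term1 | ( Term Term1; Atom -> ( ) | Expr Expr ( | ) Term; Term1 -> ( Expr Term1 | Atom Term1 | eps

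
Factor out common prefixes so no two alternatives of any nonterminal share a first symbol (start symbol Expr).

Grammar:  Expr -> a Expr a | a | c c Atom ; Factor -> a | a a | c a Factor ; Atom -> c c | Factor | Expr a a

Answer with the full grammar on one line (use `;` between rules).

Expr -> c c Atom | a Expr1; Factor -> c a Factor | a Factor1; Atom -> c c | Factor | Expr a a; Expr1 -> Expr a | ε; Factor1 -> ε | a

Expr has alternatives sharing prefix 'a': factor to Expr → a Expr1 with Expr1 → Expr a | ε.
Factor has alternatives sharing prefix 'a': factor to Factor → a Factor1 with Factor1 → ε | a.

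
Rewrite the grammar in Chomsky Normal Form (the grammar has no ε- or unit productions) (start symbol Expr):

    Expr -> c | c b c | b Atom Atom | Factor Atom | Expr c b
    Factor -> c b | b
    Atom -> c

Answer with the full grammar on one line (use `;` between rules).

Expr -> c | X1 Y1 | X2 Y2 | Factor Atom | Expr Y3; Factor -> X1 X2 | b; Atom -> c; X1 -> c; X2 -> b; Y1 -> X2 X1; Y2 -> Atom Atom; Y3 -> X1 X2

Introduce a nonterminal for each terminal appearing in a rule of length ≥ 2: X1 → c, X2 → b.
Binarize each right-hand side of length ≥ 3 by chaining fresh nonterminals (Y1, Y2, …): affected rules were Expr → X1 X2 X1; Expr → X2 Atom Atom; Expr → Expr X1 X2.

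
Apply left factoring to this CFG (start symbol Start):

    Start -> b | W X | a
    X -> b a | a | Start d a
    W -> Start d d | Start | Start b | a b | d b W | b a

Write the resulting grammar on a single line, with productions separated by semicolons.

W has alternatives sharing prefix 'Start': factor to W → Start W1 with W1 → d d | ε | b.

Start -> b | W X | a; X -> b a | a | Start d a; W -> a b | d b W | b a | Start W1; W1 -> d d | epsilon | b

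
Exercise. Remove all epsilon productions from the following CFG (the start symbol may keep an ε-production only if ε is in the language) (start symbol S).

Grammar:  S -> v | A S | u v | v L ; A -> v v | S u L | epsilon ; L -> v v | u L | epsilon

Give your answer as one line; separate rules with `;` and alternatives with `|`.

The nullable symbols are {A, L}.
ε ∉ L(G), so no ε-production is kept.
Add the nullable-subset variants: A → S u L gives S u L | S u. L → u L gives u L | u.

S -> v | A S | u v | v L; A -> v v | S u L | S u; L -> v v | u L | u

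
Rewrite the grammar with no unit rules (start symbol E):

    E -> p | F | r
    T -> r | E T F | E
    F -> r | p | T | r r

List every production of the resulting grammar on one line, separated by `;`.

E -> p | r | r r | E T F; T -> p | r | r r | E T F; F -> p | r | r r | E T F

Unit pairs: E ⇒* {F, T}; F ⇒* {E, T}; T ⇒* {E, F}.
Replace each nonterminal's rules with the union of the non-unit rules of every nonterminal it unit-derives.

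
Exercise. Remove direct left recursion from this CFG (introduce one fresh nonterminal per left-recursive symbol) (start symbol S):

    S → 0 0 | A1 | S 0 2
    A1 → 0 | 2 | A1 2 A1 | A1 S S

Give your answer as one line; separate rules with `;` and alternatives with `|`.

Directly left-recursive nonterminals: S, A1.
For S: α = {0 2}, β = {0 0, A1}. Rewrite as S → β S' and S' → α S' | ε.
For A1: α = {2 A1, S S}, β = {0, 2}. Rewrite as A1 → β A1' and A1' → α A1' | ε.

S → 0 0 S' | A1 S'; A1 → 0 A1' | 2 A1'; S' → 0 2 S' | ε; A1' → 2 A1 A1' | S S A1' | ε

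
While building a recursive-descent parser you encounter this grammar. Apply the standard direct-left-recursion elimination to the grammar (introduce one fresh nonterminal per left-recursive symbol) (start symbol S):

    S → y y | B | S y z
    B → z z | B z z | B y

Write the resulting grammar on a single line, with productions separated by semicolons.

S → y y S' | B S'; B → z z B'; S' → y z S' | epsilon; B' → z z B' | y B' | epsilon

S, B are directly left-recursive.
For S: α = {y z}, β = {y y, B}. Rewrite as S → β S' and S' → α S' | ε.
For B: α = {z z, y}, β = {z z}. Rewrite as B → β B' and B' → α B' | ε.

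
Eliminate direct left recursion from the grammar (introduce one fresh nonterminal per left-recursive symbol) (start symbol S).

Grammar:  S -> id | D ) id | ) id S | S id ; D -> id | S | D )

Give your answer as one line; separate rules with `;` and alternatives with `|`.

Left recursion appears on S, D.
For S: α = {id}, β = {id, D ) id, ) id S}. Rewrite as S → β S' and S' → α S' | ε.
For D: α = {)}, β = {id, S}. Rewrite as D → β D' and D' → α D' | ε.

S -> id S' | D ) id S' | ) id S S'; D -> id D' | S D'; S' -> id S' | ε; D' -> ) D' | ε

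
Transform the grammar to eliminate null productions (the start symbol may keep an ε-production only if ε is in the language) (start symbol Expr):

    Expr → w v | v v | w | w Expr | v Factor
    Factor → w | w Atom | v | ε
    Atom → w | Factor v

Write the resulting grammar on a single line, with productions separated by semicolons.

The nullable symbols are {Factor}.
ε ∉ L(G), so no ε-production is kept.
Add the nullable-subset variants: Expr → v Factor gives v Factor | v. Atom → Factor v gives Factor v | v.

Expr → w v | v v | w | w Expr | v Factor | v; Factor → w | w Atom | v; Atom → w | Factor v | v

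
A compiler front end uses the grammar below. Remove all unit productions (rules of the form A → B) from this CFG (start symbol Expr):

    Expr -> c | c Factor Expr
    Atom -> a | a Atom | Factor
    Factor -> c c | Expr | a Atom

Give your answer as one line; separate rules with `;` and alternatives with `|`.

Unit pairs: Atom ⇒* {Expr, Factor}; Factor ⇒* {Expr}.
For every A with A ⇒* B via unit rules, add B's non-unit alternatives to A; then delete every rule of the form X → Y.

Expr -> c | c Factor Expr; Atom -> a | a Atom | c c | c | c Factor Expr; Factor -> c c | a Atom | c | c Factor Expr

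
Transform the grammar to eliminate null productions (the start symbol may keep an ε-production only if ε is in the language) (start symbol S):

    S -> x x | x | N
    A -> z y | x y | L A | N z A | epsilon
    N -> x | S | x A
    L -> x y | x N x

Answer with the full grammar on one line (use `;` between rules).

S -> x x | x | N; A -> z y | x y | L A | L | N z A | N z; N -> x | S | x A; L -> x y | x N x

Nullable nonterminals: {A}.
ε ∉ L(G), so no ε-production is kept.
Add the nullable-subset variants: A → L A gives L A | L. A → N z A gives N z A | N z.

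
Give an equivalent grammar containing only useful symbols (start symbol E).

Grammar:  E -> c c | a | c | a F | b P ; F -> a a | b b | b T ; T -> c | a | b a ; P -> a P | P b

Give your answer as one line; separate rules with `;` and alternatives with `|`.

Generating nonterminals: {E, F, T}.
Reachable from E after that: {E, F, T}.
Removed useless symbols: {P} and every production mentioning them.

E -> c c | a | c | a F; F -> a a | b b | b T; T -> c | a | b a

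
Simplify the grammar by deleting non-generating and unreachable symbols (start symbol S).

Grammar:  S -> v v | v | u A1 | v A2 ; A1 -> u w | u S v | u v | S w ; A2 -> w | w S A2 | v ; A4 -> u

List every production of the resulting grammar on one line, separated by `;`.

S -> v v | v | u A1 | v A2; A1 -> u w | u S v | u v | S w; A2 -> w | w S A2 | v

Generating nonterminals: {A1, A2, A4, S}.
Reachable from S after that: {A1, A2, S}.
Removed useless symbols: {A4} and every production mentioning them.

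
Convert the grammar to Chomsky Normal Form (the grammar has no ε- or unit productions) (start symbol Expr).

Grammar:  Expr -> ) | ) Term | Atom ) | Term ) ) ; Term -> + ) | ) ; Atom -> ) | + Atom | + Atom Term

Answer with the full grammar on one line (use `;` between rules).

Expr -> ) | X1 Term | Atom X1 | Term Y1; Term -> X2 X1 | ); Atom -> ) | X2 Atom | X2 Y2; X1 -> ); X2 -> +; Y1 -> X1 X1; Y2 -> Atom Term

Introduce a nonterminal for each terminal appearing in a rule of length ≥ 2: X1 → ), X2 → +.
Binarize each right-hand side of length ≥ 3 by chaining fresh nonterminals (Y1, Y2, …): affected rules were Expr → Term X1 X1; Atom → X2 Atom Term.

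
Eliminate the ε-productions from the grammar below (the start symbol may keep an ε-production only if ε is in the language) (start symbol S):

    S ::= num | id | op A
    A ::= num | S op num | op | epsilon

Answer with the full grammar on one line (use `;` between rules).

S ::= num | id | op A | op; A ::= num | S op num | op

Nullable set = {A}.
ε ∉ L(G), so no ε-production is kept.
Expand every rule over subsets of its nullable positions: S → op A gives op A | op.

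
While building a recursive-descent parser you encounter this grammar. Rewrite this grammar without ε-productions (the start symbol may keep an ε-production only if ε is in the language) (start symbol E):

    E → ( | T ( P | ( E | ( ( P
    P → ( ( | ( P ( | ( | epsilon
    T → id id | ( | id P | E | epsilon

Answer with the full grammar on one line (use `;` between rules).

E → ( | T ( P | T ( | ( P | ( E | ( ( P | ( (; P → ( ( | ( P ( | (; T → id id | ( | id P | id | E

Nullable nonterminals: {P, T}.
ε ∉ L(G), so no ε-production is kept.
For each production, add variants omitting each subset of nullable occurrences: E → T ( P gives T ( P | T ( | ( P. E → ( ( P gives ( ( P | ( (. T → id P gives id P | id.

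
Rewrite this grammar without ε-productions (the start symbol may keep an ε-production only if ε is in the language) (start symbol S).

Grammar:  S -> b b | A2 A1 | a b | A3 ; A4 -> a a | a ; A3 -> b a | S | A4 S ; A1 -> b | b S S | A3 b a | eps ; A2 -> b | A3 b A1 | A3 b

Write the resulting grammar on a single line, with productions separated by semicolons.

Nullable set = {A1}.
ε ∉ L(G), so no ε-production is kept.
Expand every rule over subsets of its nullable positions: S → A2 A1 gives A2 A1 | A2. A2 → A3 b A1 gives A3 b A1 | A3 b.

S -> b b | A2 A1 | A2 | a b | A3; A4 -> a a | a; A3 -> b a | S | A4 S; A1 -> b | b S S | A3 b a; A2 -> b | A3 b A1 | A3 b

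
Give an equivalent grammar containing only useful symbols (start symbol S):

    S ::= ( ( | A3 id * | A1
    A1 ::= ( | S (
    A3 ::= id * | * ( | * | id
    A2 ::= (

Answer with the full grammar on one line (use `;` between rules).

S ::= ( ( | A3 id * | A1; A1 ::= ( | S (; A3 ::= id * | * ( | * | id

Generating nonterminals: {A1, A2, A3, S}.
Reachable from S after that: {A1, A3, S}.
Removed useless symbols: {A2} and every production mentioning them.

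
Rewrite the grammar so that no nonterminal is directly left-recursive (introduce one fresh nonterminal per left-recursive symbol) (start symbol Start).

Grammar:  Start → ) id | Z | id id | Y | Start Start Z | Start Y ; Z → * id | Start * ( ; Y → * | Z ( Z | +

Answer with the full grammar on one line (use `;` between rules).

Left recursion appears on Start.
For Start: α = {Start Z, Y}, β = {) id, Z, id id, Y}. Rewrite as Start → β Start1 and Start1 → α Start1 | ε.

Start → ) id Start1 | Z Start1 | id id Start1 | Y Start1; Z → * id | Start * (; Y → * | Z ( Z | +; Start1 → Start Z Start1 | Y Start1 | ε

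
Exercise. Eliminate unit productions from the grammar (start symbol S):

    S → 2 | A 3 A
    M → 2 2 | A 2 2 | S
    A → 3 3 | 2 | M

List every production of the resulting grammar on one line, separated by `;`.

Unit pairs: A ⇒* {M, S}; M ⇒* {S}.
For each unit pair (A, B), copy every non-unit production of B to A, then drop all unit productions.

S → 2 | A 3 A; M → 2 | A 3 A | 2 2 | A 2 2; A → 2 | A 3 A | 3 3 | 2 2 | A 2 2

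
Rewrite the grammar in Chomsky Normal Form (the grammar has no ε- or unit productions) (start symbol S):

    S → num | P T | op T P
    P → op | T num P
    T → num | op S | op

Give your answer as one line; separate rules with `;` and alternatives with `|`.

Introduce a nonterminal for each terminal appearing in a rule of length ≥ 2: X1 → op, X2 → num.
Binarize each right-hand side of length ≥ 3 by chaining fresh nonterminals (Y1, Y2, …): affected rules were S → X1 T P; P → T X2 P.

S → num | P T | X1 Y1; P → op | T Y2; T → num | X1 S | op; X1 → op; X2 → num; Y1 → T P; Y2 → X2 P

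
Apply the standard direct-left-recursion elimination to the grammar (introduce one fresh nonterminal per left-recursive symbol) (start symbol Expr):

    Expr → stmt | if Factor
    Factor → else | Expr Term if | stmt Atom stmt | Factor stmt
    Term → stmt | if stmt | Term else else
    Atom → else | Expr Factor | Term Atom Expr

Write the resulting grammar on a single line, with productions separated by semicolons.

Directly left-recursive nonterminals: Factor, Term.
For Factor: α = {stmt}, β = {else, Expr Term if, stmt Atom stmt}. Rewrite as Factor → β Factor1 and Factor1 → α Factor1 | ε.
For Term: α = {else else}, β = {stmt, if stmt}. Rewrite as Term → β Term1 and Term1 → α Term1 | ε.

Expr → stmt | if Factor; Factor → else Factor1 | Expr Term if Factor1 | stmt Atom stmt Factor1; Term → stmt Term1 | if stmt Term1; Atom → else | Expr Factor | Term Atom Expr; Factor1 → stmt Factor1 | ε; Term1 → else else Term1 | ε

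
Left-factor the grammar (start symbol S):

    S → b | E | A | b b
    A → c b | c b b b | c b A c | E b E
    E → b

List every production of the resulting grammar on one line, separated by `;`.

S → E | A | b S'; A → E b E | c b A'; E → b; S' → ε | b; A' → ε | b b | A c

S has alternatives sharing prefix 'b': factor to S → b S' with S' → ε | b.
A has alternatives sharing prefix 'c b': factor to A → c b A' with A' → ε | b b | A c.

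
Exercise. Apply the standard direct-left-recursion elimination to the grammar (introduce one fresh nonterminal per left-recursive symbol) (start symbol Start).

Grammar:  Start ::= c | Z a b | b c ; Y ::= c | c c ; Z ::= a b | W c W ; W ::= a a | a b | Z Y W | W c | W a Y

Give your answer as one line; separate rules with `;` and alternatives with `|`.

Left recursion appears on W.
For W: α = {c, a Y}, β = {a a, a b, Z Y W}. Rewrite as W → β W1 and W1 → α W1 | ε.

Start ::= c | Z a b | b c; Y ::= c | c c; Z ::= a b | W c W; W ::= a a W1 | a b W1 | Z Y W W1; W1 ::= c W1 | a Y W1 | ε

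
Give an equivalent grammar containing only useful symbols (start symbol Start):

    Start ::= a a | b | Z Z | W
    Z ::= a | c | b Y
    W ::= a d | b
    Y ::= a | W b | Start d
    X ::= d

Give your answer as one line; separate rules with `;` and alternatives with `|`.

Start ::= a a | b | Z Z | W; Z ::= a | c | b Y; W ::= a d | b; Y ::= a | W b | Start d

Generating nonterminals: {Start, W, X, Y, Z}.
Reachable from Start after that: {Start, W, Y, Z}.
Removed useless symbols: {X} and every production mentioning them.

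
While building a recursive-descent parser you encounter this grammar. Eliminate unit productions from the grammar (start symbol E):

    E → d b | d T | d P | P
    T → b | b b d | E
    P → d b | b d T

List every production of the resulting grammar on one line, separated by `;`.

E → d b | d T | d P | b d T; T → d b | d T | d P | b d T | b | b b d; P → d b | b d T

Unit pairs: E ⇒* {P}; T ⇒* {E, P}.
For each unit pair (A, B), copy every non-unit production of B to A, then drop all unit productions.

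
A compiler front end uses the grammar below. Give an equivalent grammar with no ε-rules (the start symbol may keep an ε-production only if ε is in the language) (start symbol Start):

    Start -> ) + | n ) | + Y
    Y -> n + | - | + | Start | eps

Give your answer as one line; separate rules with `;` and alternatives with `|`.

Start -> ) + | n ) | + Y | +; Y -> n + | - | + | Start

Nullable set = {Y}.
ε ∉ L(G), so no ε-production is kept.
For each production, add variants omitting each subset of nullable occurrences: Start → + Y gives + Y | +.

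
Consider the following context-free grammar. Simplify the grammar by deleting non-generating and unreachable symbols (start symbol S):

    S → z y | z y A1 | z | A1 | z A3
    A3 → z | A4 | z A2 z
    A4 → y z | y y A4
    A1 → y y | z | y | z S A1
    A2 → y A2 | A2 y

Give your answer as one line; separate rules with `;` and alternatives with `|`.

Generating nonterminals: {A1, A3, A4, S}.
Reachable from S after that: {A1, A3, A4, S}.
Removed useless symbols: {A2} and every production mentioning them.

S → z y | z y A1 | z | A1 | z A3; A3 → z | A4; A4 → y z | y y A4; A1 → y y | z | y | z S A1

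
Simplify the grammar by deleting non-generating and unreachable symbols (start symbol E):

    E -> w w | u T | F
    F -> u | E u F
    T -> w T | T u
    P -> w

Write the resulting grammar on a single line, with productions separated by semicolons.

E -> w w | F; F -> u | E u F

Generating nonterminals: {E, F, P}.
Reachable from E after that: {E, F}.
Removed useless symbols: {P, T} and every production mentioning them.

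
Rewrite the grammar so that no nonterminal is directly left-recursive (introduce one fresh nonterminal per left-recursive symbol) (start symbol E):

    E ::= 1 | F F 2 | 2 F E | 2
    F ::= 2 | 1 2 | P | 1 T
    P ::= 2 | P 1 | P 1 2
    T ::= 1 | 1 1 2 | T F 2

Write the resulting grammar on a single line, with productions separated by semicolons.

E ::= 1 | F F 2 | 2 F E | 2; F ::= 2 | 1 2 | P | 1 T; P ::= 2 P'; T ::= 1 T' | 1 1 2 T'; P' ::= 1 P' | 1 2 P' | ε; T' ::= F 2 T' | ε

Left recursion appears on P, T.
For P: α = {1, 1 2}, β = {2}. Rewrite as P → β P' and P' → α P' | ε.
For T: α = {F 2}, β = {1, 1 1 2}. Rewrite as T → β T' and T' → α T' | ε.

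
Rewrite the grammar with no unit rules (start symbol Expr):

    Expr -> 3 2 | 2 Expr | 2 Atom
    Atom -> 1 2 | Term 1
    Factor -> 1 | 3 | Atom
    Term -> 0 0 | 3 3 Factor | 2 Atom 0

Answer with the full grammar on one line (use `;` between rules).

Expr -> 3 2 | 2 Expr | 2 Atom; Atom -> 1 2 | Term 1; Factor -> 1 2 | Term 1 | 1 | 3; Term -> 0 0 | 3 3 Factor | 2 Atom 0

Unit pairs: Factor ⇒* {Atom}.
For every A with A ⇒* B via unit rules, add B's non-unit alternatives to A; then delete every rule of the form X → Y.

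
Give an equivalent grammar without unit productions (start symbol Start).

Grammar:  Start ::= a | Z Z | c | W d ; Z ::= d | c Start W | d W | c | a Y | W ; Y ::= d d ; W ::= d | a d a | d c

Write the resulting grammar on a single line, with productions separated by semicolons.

Start ::= a | Z Z | c | W d; Z ::= d | c Start W | d W | c | a Y | a d a | d c; Y ::= d d; W ::= d | a d a | d c

Unit pairs: Z ⇒* {W}.
For every A with A ⇒* B via unit rules, add B's non-unit alternatives to A; then delete every rule of the form X → Y.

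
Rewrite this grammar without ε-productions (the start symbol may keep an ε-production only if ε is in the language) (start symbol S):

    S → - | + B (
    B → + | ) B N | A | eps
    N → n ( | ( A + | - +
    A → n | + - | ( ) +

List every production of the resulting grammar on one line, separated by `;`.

S → - | + B ( | + (; B → + | ) B N | ) N | A; N → n ( | ( A + | - +; A → n | + - | ( ) +

Nullable set = {B}.
ε ∉ L(G), so no ε-production is kept.
Add the nullable-subset variants: S → + B ( gives + B ( | + (. B → ) B N gives ) B N | ) N.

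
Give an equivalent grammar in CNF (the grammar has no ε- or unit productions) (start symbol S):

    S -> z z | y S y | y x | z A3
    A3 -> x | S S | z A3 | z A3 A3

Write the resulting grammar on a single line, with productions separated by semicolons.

S -> X1 X1 | X2 Y1 | X2 X3 | X1 A3; A3 -> x | S S | X1 A3 | X1 Y2; X1 -> z; X2 -> y; X3 -> x; Y1 -> S X2; Y2 -> A3 A3

Introduce a nonterminal for each terminal appearing in a rule of length ≥ 2: X1 → z, X2 → y, X3 → x.
Binarize each right-hand side of length ≥ 3 by chaining fresh nonterminals (Y1, Y2, …): affected rules were S → X2 S X2; A3 → X1 A3 A3.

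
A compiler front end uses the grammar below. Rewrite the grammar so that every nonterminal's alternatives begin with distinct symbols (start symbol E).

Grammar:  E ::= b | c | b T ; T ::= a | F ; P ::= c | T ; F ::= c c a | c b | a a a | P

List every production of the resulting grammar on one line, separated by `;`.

E ::= c | b E'; T ::= a | F; P ::= c | T; F ::= a a a | P | c F'; E' ::= eps | T; F' ::= c a | b

E has alternatives sharing prefix 'b': factor to E → b E' with E' → ε | T.
F has alternatives sharing prefix 'c': factor to F → c F' with F' → c a | b.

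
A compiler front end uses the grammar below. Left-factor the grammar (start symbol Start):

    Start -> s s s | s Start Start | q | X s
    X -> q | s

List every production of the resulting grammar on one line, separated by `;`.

Start has alternatives sharing prefix 's': factor to Start → s Start1 with Start1 → s s | Start Start.

Start -> q | X s | s Start1; X -> q | s; Start1 -> s s | Start Start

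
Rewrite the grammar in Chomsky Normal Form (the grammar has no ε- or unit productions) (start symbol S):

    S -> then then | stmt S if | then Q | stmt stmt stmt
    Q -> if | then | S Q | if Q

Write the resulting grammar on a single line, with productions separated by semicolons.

S -> X1 X1 | X2 Y1 | X1 Q | X2 Y2; Q -> if | then | S Q | X3 Q; X1 -> then; X2 -> stmt; X3 -> if; Y1 -> S X3; Y2 -> X2 X2

Introduce a nonterminal for each terminal appearing in a rule of length ≥ 2: X1 → then, X2 → stmt, X3 → if.
Binarize each right-hand side of length ≥ 3 by chaining fresh nonterminals (Y1, Y2, …): affected rules were S → X2 S X3; S → X2 X2 X2.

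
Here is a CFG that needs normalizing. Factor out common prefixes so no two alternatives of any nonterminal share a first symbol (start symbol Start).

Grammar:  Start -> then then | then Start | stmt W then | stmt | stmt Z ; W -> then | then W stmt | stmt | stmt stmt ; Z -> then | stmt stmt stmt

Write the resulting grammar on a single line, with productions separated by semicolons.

Start has alternatives sharing prefix 'stmt': factor to Start → stmt Start1 with Start1 → W then | ε | Z.
Start has alternatives sharing prefix 'then': factor to Start → then Start2 with Start2 → then | Start.
W has alternatives sharing prefix 'then': factor to W → then W1 with W1 → ε | W stmt.
W has alternatives sharing prefix 'stmt': factor to W → stmt W2 with W2 → ε | stmt.

Start -> stmt Start1 | then Start2; W -> then W1 | stmt W2; Z -> then | stmt stmt stmt; Start1 -> W then | epsilon | Z; Start2 -> then | Start; W1 -> epsilon | W stmt; W2 -> epsilon | stmt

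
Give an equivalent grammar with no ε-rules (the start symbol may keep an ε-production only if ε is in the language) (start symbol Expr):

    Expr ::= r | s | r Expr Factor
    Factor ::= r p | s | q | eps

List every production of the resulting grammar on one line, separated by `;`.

Expr ::= r | s | r Expr Factor | r Expr; Factor ::= r p | s | q

Nullable set = {Factor}.
ε ∉ L(G), so no ε-production is kept.
Expand every rule over subsets of its nullable positions: Expr → r Expr Factor gives r Expr Factor | r Expr.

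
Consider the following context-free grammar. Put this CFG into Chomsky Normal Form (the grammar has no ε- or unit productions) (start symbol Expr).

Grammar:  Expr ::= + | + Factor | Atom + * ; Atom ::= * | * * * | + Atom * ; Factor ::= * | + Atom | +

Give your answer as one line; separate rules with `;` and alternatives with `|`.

Expr ::= + | X1 Factor | Atom Y1; Atom ::= * | X2 Y2 | X1 Y3; Factor ::= * | X1 Atom | +; X1 ::= +; X2 ::= *; Y1 ::= X1 X2; Y2 ::= X2 X2; Y3 ::= Atom X2

Introduce a nonterminal for each terminal appearing in a rule of length ≥ 2: X1 → +, X2 → *.
Binarize each right-hand side of length ≥ 3 by chaining fresh nonterminals (Y1, Y2, …): affected rules were Expr → Atom X1 X2; Atom → X2 X2 X2; Atom → X1 Atom X2.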